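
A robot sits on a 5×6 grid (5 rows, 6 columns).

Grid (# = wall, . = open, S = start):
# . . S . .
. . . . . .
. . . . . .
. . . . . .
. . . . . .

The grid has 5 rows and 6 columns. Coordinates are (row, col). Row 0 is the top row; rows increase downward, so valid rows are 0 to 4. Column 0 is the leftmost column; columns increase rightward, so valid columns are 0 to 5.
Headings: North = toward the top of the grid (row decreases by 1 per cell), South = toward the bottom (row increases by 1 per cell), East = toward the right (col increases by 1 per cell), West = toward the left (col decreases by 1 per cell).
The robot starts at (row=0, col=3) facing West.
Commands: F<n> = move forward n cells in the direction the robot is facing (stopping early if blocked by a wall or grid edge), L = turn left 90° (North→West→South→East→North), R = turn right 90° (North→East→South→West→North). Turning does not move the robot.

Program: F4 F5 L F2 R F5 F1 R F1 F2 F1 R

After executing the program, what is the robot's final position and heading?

Start: (row=0, col=3), facing West
  F4: move forward 2/4 (blocked), now at (row=0, col=1)
  F5: move forward 0/5 (blocked), now at (row=0, col=1)
  L: turn left, now facing South
  F2: move forward 2, now at (row=2, col=1)
  R: turn right, now facing West
  F5: move forward 1/5 (blocked), now at (row=2, col=0)
  F1: move forward 0/1 (blocked), now at (row=2, col=0)
  R: turn right, now facing North
  F1: move forward 1, now at (row=1, col=0)
  F2: move forward 0/2 (blocked), now at (row=1, col=0)
  F1: move forward 0/1 (blocked), now at (row=1, col=0)
  R: turn right, now facing East
Final: (row=1, col=0), facing East

Answer: Final position: (row=1, col=0), facing East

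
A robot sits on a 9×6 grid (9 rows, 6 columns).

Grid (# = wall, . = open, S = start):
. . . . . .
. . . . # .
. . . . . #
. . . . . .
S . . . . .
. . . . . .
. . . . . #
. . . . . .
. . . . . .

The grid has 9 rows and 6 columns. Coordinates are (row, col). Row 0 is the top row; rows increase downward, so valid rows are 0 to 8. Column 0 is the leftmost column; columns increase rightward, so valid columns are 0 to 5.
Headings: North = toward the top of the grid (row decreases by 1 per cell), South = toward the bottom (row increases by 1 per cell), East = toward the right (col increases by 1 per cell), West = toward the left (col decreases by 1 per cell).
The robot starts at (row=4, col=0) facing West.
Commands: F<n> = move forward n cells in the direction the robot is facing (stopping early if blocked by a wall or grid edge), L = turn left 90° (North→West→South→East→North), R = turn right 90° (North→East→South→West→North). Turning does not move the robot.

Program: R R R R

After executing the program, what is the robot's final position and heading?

Answer: Final position: (row=4, col=0), facing West

Derivation:
Start: (row=4, col=0), facing West
  R: turn right, now facing North
  R: turn right, now facing East
  R: turn right, now facing South
  R: turn right, now facing West
Final: (row=4, col=0), facing West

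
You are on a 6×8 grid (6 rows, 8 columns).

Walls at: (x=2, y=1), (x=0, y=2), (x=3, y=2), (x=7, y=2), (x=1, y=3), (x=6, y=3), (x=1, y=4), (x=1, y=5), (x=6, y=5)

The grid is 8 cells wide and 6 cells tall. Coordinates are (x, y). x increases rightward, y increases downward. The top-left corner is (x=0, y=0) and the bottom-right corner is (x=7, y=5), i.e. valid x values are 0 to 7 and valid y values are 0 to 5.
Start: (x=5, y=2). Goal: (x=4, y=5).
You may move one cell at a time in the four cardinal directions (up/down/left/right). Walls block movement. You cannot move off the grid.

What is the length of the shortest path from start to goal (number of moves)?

Answer: Shortest path length: 4

Derivation:
BFS from (x=5, y=2) until reaching (x=4, y=5):
  Distance 0: (x=5, y=2)
  Distance 1: (x=5, y=1), (x=4, y=2), (x=6, y=2), (x=5, y=3)
  Distance 2: (x=5, y=0), (x=4, y=1), (x=6, y=1), (x=4, y=3), (x=5, y=4)
  Distance 3: (x=4, y=0), (x=6, y=0), (x=3, y=1), (x=7, y=1), (x=3, y=3), (x=4, y=4), (x=6, y=4), (x=5, y=5)
  Distance 4: (x=3, y=0), (x=7, y=0), (x=2, y=3), (x=3, y=4), (x=7, y=4), (x=4, y=5)  <- goal reached here
One shortest path (4 moves): (x=5, y=2) -> (x=4, y=2) -> (x=4, y=3) -> (x=4, y=4) -> (x=4, y=5)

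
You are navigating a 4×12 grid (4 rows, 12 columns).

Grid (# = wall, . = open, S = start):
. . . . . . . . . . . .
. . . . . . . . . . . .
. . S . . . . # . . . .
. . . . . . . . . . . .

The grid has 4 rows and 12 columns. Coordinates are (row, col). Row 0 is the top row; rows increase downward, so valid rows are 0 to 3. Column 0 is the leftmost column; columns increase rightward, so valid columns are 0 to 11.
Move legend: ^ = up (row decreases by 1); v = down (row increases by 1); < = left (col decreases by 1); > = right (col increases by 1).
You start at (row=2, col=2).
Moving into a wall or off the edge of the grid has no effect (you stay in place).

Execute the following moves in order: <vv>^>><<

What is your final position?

Answer: Final position: (row=2, col=2)

Derivation:
Start: (row=2, col=2)
  < (left): (row=2, col=2) -> (row=2, col=1)
  v (down): (row=2, col=1) -> (row=3, col=1)
  v (down): blocked, stay at (row=3, col=1)
  > (right): (row=3, col=1) -> (row=3, col=2)
  ^ (up): (row=3, col=2) -> (row=2, col=2)
  > (right): (row=2, col=2) -> (row=2, col=3)
  > (right): (row=2, col=3) -> (row=2, col=4)
  < (left): (row=2, col=4) -> (row=2, col=3)
  < (left): (row=2, col=3) -> (row=2, col=2)
Final: (row=2, col=2)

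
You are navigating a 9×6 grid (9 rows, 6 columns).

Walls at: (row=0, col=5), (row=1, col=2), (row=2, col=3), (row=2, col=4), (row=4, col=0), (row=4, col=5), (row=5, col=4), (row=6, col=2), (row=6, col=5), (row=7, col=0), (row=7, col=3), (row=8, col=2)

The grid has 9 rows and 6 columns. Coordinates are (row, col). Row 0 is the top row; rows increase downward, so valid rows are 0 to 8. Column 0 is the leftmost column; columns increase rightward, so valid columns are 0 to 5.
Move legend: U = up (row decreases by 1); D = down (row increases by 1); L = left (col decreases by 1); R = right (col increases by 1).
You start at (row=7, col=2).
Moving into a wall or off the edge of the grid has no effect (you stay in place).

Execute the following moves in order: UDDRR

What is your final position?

Start: (row=7, col=2)
  U (up): blocked, stay at (row=7, col=2)
  D (down): blocked, stay at (row=7, col=2)
  D (down): blocked, stay at (row=7, col=2)
  R (right): blocked, stay at (row=7, col=2)
  R (right): blocked, stay at (row=7, col=2)
Final: (row=7, col=2)

Answer: Final position: (row=7, col=2)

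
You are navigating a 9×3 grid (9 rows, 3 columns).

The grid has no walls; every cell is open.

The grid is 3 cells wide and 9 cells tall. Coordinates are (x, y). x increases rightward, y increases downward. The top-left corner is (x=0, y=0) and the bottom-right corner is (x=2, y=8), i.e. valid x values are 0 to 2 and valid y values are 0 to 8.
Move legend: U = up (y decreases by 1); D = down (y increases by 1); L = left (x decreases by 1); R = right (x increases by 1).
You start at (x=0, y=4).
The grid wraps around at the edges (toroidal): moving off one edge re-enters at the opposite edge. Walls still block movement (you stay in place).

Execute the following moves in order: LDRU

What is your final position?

Start: (x=0, y=4)
  L (left): (x=0, y=4) -> (x=2, y=4)
  D (down): (x=2, y=4) -> (x=2, y=5)
  R (right): (x=2, y=5) -> (x=0, y=5)
  U (up): (x=0, y=5) -> (x=0, y=4)
Final: (x=0, y=4)

Answer: Final position: (x=0, y=4)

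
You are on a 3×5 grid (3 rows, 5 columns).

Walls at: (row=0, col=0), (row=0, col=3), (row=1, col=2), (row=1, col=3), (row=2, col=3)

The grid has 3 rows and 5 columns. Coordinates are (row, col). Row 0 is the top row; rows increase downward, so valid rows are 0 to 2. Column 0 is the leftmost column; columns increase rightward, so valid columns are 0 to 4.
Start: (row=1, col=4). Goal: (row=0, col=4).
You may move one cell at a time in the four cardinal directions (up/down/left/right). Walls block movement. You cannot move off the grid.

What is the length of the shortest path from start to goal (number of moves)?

Answer: Shortest path length: 1

Derivation:
BFS from (row=1, col=4) until reaching (row=0, col=4):
  Distance 0: (row=1, col=4)
  Distance 1: (row=0, col=4), (row=2, col=4)  <- goal reached here
One shortest path (1 moves): (row=1, col=4) -> (row=0, col=4)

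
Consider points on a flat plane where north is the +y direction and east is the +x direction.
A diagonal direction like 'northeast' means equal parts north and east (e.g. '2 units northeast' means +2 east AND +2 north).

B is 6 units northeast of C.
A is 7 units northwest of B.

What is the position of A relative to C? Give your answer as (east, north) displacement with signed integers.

Place C at the origin (east=0, north=0).
  B is 6 units northeast of C: delta (east=+6, north=+6); B at (east=6, north=6).
  A is 7 units northwest of B: delta (east=-7, north=+7); A at (east=-1, north=13).
Therefore A relative to C: (east=-1, north=13).

Answer: A is at (east=-1, north=13) relative to C.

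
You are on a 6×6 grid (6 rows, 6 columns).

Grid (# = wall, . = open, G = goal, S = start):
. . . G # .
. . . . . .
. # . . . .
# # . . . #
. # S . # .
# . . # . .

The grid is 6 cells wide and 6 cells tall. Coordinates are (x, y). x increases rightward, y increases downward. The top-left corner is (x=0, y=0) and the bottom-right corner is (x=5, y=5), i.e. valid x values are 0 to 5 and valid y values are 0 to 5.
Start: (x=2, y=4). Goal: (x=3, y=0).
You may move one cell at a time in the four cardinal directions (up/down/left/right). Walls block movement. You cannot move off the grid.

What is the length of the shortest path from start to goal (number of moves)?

BFS from (x=2, y=4) until reaching (x=3, y=0):
  Distance 0: (x=2, y=4)
  Distance 1: (x=2, y=3), (x=3, y=4), (x=2, y=5)
  Distance 2: (x=2, y=2), (x=3, y=3), (x=1, y=5)
  Distance 3: (x=2, y=1), (x=3, y=2), (x=4, y=3)
  Distance 4: (x=2, y=0), (x=1, y=1), (x=3, y=1), (x=4, y=2)
  Distance 5: (x=1, y=0), (x=3, y=0), (x=0, y=1), (x=4, y=1), (x=5, y=2)  <- goal reached here
One shortest path (5 moves): (x=2, y=4) -> (x=3, y=4) -> (x=3, y=3) -> (x=3, y=2) -> (x=3, y=1) -> (x=3, y=0)

Answer: Shortest path length: 5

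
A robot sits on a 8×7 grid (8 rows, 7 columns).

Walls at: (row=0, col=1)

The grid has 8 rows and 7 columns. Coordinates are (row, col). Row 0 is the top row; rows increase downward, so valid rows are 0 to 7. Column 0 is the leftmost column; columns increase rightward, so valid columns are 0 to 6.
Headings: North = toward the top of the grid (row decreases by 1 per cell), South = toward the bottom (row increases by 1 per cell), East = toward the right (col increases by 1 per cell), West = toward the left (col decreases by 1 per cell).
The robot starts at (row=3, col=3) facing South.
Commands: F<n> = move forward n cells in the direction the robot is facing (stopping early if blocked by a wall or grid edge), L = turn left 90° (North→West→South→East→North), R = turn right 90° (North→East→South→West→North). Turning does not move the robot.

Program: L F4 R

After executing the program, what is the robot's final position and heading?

Start: (row=3, col=3), facing South
  L: turn left, now facing East
  F4: move forward 3/4 (blocked), now at (row=3, col=6)
  R: turn right, now facing South
Final: (row=3, col=6), facing South

Answer: Final position: (row=3, col=6), facing South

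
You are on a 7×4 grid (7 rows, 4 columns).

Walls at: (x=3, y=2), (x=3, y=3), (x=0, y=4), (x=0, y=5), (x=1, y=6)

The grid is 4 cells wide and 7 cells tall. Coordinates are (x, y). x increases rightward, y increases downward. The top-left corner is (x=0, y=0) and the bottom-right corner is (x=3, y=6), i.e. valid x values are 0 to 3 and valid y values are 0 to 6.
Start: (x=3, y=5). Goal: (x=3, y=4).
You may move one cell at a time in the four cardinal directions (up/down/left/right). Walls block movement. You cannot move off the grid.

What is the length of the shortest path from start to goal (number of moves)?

BFS from (x=3, y=5) until reaching (x=3, y=4):
  Distance 0: (x=3, y=5)
  Distance 1: (x=3, y=4), (x=2, y=5), (x=3, y=6)  <- goal reached here
One shortest path (1 moves): (x=3, y=5) -> (x=3, y=4)

Answer: Shortest path length: 1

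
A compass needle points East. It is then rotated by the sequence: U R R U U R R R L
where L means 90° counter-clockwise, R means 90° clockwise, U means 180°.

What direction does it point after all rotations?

Start: East
  U (U-turn (180°)) -> West
  R (right (90° clockwise)) -> North
  R (right (90° clockwise)) -> East
  U (U-turn (180°)) -> West
  U (U-turn (180°)) -> East
  R (right (90° clockwise)) -> South
  R (right (90° clockwise)) -> West
  R (right (90° clockwise)) -> North
  L (left (90° counter-clockwise)) -> West
Final: West

Answer: Final heading: West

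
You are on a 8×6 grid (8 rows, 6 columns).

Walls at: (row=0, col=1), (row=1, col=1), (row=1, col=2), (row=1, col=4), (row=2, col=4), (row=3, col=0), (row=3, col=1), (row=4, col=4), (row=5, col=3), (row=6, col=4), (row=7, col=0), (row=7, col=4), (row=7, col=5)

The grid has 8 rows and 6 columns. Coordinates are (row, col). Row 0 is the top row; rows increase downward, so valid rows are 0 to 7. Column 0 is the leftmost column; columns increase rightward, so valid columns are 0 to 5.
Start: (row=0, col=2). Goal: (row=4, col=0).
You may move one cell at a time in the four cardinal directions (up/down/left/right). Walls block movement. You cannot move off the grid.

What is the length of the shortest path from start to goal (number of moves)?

Answer: Shortest path length: 8

Derivation:
BFS from (row=0, col=2) until reaching (row=4, col=0):
  Distance 0: (row=0, col=2)
  Distance 1: (row=0, col=3)
  Distance 2: (row=0, col=4), (row=1, col=3)
  Distance 3: (row=0, col=5), (row=2, col=3)
  Distance 4: (row=1, col=5), (row=2, col=2), (row=3, col=3)
  Distance 5: (row=2, col=1), (row=2, col=5), (row=3, col=2), (row=3, col=4), (row=4, col=3)
  Distance 6: (row=2, col=0), (row=3, col=5), (row=4, col=2)
  Distance 7: (row=1, col=0), (row=4, col=1), (row=4, col=5), (row=5, col=2)
  Distance 8: (row=0, col=0), (row=4, col=0), (row=5, col=1), (row=5, col=5), (row=6, col=2)  <- goal reached here
One shortest path (8 moves): (row=0, col=2) -> (row=0, col=3) -> (row=1, col=3) -> (row=2, col=3) -> (row=2, col=2) -> (row=3, col=2) -> (row=4, col=2) -> (row=4, col=1) -> (row=4, col=0)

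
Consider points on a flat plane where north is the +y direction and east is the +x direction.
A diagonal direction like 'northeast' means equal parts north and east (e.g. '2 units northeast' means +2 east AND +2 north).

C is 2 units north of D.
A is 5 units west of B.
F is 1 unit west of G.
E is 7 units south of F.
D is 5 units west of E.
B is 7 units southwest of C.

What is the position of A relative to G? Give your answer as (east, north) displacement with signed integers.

Place G at the origin (east=0, north=0).
  F is 1 unit west of G: delta (east=-1, north=+0); F at (east=-1, north=0).
  E is 7 units south of F: delta (east=+0, north=-7); E at (east=-1, north=-7).
  D is 5 units west of E: delta (east=-5, north=+0); D at (east=-6, north=-7).
  C is 2 units north of D: delta (east=+0, north=+2); C at (east=-6, north=-5).
  B is 7 units southwest of C: delta (east=-7, north=-7); B at (east=-13, north=-12).
  A is 5 units west of B: delta (east=-5, north=+0); A at (east=-18, north=-12).
Therefore A relative to G: (east=-18, north=-12).

Answer: A is at (east=-18, north=-12) relative to G.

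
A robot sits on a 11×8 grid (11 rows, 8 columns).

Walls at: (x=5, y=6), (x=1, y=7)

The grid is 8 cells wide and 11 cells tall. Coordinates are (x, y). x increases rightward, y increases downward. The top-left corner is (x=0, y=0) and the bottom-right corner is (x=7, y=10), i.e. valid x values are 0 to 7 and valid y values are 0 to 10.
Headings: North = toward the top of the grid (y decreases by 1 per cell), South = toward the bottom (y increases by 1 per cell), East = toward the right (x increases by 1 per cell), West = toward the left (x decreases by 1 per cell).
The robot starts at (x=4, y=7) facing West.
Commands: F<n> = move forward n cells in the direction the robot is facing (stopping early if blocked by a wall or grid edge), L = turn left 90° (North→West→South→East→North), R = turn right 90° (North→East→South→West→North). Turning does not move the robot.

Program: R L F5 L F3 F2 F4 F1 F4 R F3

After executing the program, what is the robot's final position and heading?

Start: (x=4, y=7), facing West
  R: turn right, now facing North
  L: turn left, now facing West
  F5: move forward 2/5 (blocked), now at (x=2, y=7)
  L: turn left, now facing South
  F3: move forward 3, now at (x=2, y=10)
  F2: move forward 0/2 (blocked), now at (x=2, y=10)
  F4: move forward 0/4 (blocked), now at (x=2, y=10)
  F1: move forward 0/1 (blocked), now at (x=2, y=10)
  F4: move forward 0/4 (blocked), now at (x=2, y=10)
  R: turn right, now facing West
  F3: move forward 2/3 (blocked), now at (x=0, y=10)
Final: (x=0, y=10), facing West

Answer: Final position: (x=0, y=10), facing West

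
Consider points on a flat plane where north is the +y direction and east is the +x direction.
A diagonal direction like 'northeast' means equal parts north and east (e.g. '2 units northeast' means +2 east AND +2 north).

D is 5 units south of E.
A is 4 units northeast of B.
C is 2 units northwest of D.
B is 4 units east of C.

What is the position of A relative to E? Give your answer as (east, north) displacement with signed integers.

Answer: A is at (east=6, north=1) relative to E.

Derivation:
Place E at the origin (east=0, north=0).
  D is 5 units south of E: delta (east=+0, north=-5); D at (east=0, north=-5).
  C is 2 units northwest of D: delta (east=-2, north=+2); C at (east=-2, north=-3).
  B is 4 units east of C: delta (east=+4, north=+0); B at (east=2, north=-3).
  A is 4 units northeast of B: delta (east=+4, north=+4); A at (east=6, north=1).
Therefore A relative to E: (east=6, north=1).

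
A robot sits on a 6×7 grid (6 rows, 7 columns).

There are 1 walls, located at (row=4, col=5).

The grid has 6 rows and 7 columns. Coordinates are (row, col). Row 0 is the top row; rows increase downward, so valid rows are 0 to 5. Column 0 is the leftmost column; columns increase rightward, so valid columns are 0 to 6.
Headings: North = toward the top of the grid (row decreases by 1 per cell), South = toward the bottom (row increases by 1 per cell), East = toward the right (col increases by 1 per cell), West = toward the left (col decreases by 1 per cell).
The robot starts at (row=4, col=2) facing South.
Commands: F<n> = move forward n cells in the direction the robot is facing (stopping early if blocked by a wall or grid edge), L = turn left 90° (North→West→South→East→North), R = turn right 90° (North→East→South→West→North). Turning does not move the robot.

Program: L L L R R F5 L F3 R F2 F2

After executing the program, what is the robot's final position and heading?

Start: (row=4, col=2), facing South
  L: turn left, now facing East
  L: turn left, now facing North
  L: turn left, now facing West
  R: turn right, now facing North
  R: turn right, now facing East
  F5: move forward 2/5 (blocked), now at (row=4, col=4)
  L: turn left, now facing North
  F3: move forward 3, now at (row=1, col=4)
  R: turn right, now facing East
  F2: move forward 2, now at (row=1, col=6)
  F2: move forward 0/2 (blocked), now at (row=1, col=6)
Final: (row=1, col=6), facing East

Answer: Final position: (row=1, col=6), facing East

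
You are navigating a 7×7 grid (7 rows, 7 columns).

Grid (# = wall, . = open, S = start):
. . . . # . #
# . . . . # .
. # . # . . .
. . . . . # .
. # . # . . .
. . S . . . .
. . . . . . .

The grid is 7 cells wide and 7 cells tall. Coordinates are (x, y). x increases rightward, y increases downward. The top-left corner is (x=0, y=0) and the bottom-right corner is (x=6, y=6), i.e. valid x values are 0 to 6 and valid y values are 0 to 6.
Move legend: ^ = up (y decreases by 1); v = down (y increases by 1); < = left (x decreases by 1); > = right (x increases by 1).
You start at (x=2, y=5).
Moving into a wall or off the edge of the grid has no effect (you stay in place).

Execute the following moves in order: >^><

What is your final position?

Answer: Final position: (x=3, y=5)

Derivation:
Start: (x=2, y=5)
  > (right): (x=2, y=5) -> (x=3, y=5)
  ^ (up): blocked, stay at (x=3, y=5)
  > (right): (x=3, y=5) -> (x=4, y=5)
  < (left): (x=4, y=5) -> (x=3, y=5)
Final: (x=3, y=5)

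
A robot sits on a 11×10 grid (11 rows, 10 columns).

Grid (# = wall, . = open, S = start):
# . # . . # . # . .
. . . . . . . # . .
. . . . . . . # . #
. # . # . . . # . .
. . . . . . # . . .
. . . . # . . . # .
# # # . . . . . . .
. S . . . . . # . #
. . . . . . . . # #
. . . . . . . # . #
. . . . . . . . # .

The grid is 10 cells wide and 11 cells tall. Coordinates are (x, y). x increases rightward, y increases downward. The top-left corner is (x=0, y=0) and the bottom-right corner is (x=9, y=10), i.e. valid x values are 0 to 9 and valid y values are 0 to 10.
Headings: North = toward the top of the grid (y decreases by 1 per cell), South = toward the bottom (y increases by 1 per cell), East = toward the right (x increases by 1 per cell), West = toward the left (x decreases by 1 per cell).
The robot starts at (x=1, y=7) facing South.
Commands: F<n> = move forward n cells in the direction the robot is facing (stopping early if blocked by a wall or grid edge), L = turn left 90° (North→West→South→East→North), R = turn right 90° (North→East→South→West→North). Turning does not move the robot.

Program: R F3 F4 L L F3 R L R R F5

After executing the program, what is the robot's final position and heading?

Start: (x=1, y=7), facing South
  R: turn right, now facing West
  F3: move forward 1/3 (blocked), now at (x=0, y=7)
  F4: move forward 0/4 (blocked), now at (x=0, y=7)
  L: turn left, now facing South
  L: turn left, now facing East
  F3: move forward 3, now at (x=3, y=7)
  R: turn right, now facing South
  L: turn left, now facing East
  R: turn right, now facing South
  R: turn right, now facing West
  F5: move forward 3/5 (blocked), now at (x=0, y=7)
Final: (x=0, y=7), facing West

Answer: Final position: (x=0, y=7), facing West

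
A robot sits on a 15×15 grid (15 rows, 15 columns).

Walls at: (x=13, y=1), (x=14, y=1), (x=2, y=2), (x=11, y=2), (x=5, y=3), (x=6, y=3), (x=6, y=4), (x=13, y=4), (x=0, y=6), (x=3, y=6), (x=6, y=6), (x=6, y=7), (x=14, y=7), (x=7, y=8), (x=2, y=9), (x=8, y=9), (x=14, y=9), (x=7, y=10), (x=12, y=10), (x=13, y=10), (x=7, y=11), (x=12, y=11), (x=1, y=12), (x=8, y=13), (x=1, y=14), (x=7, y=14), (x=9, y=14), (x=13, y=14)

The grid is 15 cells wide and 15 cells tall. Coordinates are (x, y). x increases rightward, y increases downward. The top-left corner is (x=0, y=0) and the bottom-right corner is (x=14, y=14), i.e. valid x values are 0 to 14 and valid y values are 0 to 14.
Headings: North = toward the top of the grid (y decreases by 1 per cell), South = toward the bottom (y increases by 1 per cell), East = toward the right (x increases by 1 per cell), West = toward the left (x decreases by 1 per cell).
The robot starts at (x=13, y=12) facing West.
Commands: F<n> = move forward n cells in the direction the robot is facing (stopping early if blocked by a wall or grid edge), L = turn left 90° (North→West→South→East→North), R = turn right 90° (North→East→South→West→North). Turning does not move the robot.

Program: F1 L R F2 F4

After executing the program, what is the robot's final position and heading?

Answer: Final position: (x=6, y=12), facing West

Derivation:
Start: (x=13, y=12), facing West
  F1: move forward 1, now at (x=12, y=12)
  L: turn left, now facing South
  R: turn right, now facing West
  F2: move forward 2, now at (x=10, y=12)
  F4: move forward 4, now at (x=6, y=12)
Final: (x=6, y=12), facing West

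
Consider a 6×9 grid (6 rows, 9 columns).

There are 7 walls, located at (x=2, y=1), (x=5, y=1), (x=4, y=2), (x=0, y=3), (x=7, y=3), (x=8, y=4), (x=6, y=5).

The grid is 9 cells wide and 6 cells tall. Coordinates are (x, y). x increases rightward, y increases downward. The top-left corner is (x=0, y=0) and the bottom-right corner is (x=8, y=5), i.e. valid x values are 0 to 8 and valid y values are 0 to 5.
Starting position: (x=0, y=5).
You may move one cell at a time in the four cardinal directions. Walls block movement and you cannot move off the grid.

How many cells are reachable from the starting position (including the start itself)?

BFS flood-fill from (x=0, y=5):
  Distance 0: (x=0, y=5)
  Distance 1: (x=0, y=4), (x=1, y=5)
  Distance 2: (x=1, y=4), (x=2, y=5)
  Distance 3: (x=1, y=3), (x=2, y=4), (x=3, y=5)
  Distance 4: (x=1, y=2), (x=2, y=3), (x=3, y=4), (x=4, y=5)
  Distance 5: (x=1, y=1), (x=0, y=2), (x=2, y=2), (x=3, y=3), (x=4, y=4), (x=5, y=5)
  Distance 6: (x=1, y=0), (x=0, y=1), (x=3, y=2), (x=4, y=3), (x=5, y=4)
  Distance 7: (x=0, y=0), (x=2, y=0), (x=3, y=1), (x=5, y=3), (x=6, y=4)
  Distance 8: (x=3, y=0), (x=4, y=1), (x=5, y=2), (x=6, y=3), (x=7, y=4)
  Distance 9: (x=4, y=0), (x=6, y=2), (x=7, y=5)
  Distance 10: (x=5, y=0), (x=6, y=1), (x=7, y=2), (x=8, y=5)
  Distance 11: (x=6, y=0), (x=7, y=1), (x=8, y=2)
  Distance 12: (x=7, y=0), (x=8, y=1), (x=8, y=3)
  Distance 13: (x=8, y=0)
Total reachable: 47 (grid has 47 open cells total)

Answer: Reachable cells: 47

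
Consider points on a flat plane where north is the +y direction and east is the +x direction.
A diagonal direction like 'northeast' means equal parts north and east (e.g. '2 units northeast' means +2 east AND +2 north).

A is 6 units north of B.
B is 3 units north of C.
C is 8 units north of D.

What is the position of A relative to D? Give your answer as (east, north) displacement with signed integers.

Place D at the origin (east=0, north=0).
  C is 8 units north of D: delta (east=+0, north=+8); C at (east=0, north=8).
  B is 3 units north of C: delta (east=+0, north=+3); B at (east=0, north=11).
  A is 6 units north of B: delta (east=+0, north=+6); A at (east=0, north=17).
Therefore A relative to D: (east=0, north=17).

Answer: A is at (east=0, north=17) relative to D.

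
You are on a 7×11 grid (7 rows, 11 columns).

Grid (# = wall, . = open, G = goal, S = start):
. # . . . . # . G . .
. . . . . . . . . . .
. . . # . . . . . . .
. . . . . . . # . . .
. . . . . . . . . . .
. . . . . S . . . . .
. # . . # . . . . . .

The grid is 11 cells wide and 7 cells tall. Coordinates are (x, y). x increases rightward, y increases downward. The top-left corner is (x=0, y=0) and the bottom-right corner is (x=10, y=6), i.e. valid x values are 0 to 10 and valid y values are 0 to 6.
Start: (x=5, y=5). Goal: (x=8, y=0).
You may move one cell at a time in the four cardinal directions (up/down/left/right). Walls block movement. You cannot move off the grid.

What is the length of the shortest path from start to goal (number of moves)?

BFS from (x=5, y=5) until reaching (x=8, y=0):
  Distance 0: (x=5, y=5)
  Distance 1: (x=5, y=4), (x=4, y=5), (x=6, y=5), (x=5, y=6)
  Distance 2: (x=5, y=3), (x=4, y=4), (x=6, y=4), (x=3, y=5), (x=7, y=5), (x=6, y=6)
  Distance 3: (x=5, y=2), (x=4, y=3), (x=6, y=3), (x=3, y=4), (x=7, y=4), (x=2, y=5), (x=8, y=5), (x=3, y=6), (x=7, y=6)
  Distance 4: (x=5, y=1), (x=4, y=2), (x=6, y=2), (x=3, y=3), (x=2, y=4), (x=8, y=4), (x=1, y=5), (x=9, y=5), (x=2, y=6), (x=8, y=6)
  Distance 5: (x=5, y=0), (x=4, y=1), (x=6, y=1), (x=7, y=2), (x=2, y=3), (x=8, y=3), (x=1, y=4), (x=9, y=4), (x=0, y=5), (x=10, y=5), (x=9, y=6)
  Distance 6: (x=4, y=0), (x=3, y=1), (x=7, y=1), (x=2, y=2), (x=8, y=2), (x=1, y=3), (x=9, y=3), (x=0, y=4), (x=10, y=4), (x=0, y=6), (x=10, y=6)
  Distance 7: (x=3, y=0), (x=7, y=0), (x=2, y=1), (x=8, y=1), (x=1, y=2), (x=9, y=2), (x=0, y=3), (x=10, y=3)
  Distance 8: (x=2, y=0), (x=8, y=0), (x=1, y=1), (x=9, y=1), (x=0, y=2), (x=10, y=2)  <- goal reached here
One shortest path (8 moves): (x=5, y=5) -> (x=6, y=5) -> (x=7, y=5) -> (x=8, y=5) -> (x=8, y=4) -> (x=8, y=3) -> (x=8, y=2) -> (x=8, y=1) -> (x=8, y=0)

Answer: Shortest path length: 8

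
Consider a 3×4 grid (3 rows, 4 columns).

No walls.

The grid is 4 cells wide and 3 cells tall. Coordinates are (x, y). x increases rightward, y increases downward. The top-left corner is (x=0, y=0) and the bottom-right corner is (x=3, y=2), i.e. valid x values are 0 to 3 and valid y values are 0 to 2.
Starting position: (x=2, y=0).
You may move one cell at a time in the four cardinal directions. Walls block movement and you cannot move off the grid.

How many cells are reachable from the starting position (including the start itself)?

Answer: Reachable cells: 12

Derivation:
BFS flood-fill from (x=2, y=0):
  Distance 0: (x=2, y=0)
  Distance 1: (x=1, y=0), (x=3, y=0), (x=2, y=1)
  Distance 2: (x=0, y=0), (x=1, y=1), (x=3, y=1), (x=2, y=2)
  Distance 3: (x=0, y=1), (x=1, y=2), (x=3, y=2)
  Distance 4: (x=0, y=2)
Total reachable: 12 (grid has 12 open cells total)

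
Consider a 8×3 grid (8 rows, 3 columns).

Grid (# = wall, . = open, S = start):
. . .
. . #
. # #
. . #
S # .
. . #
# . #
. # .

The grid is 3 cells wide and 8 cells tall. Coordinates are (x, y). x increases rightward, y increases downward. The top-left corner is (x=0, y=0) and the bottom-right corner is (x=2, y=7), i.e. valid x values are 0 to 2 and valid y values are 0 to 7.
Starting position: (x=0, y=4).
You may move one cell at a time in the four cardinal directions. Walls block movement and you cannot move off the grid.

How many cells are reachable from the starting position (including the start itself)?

Answer: Reachable cells: 12

Derivation:
BFS flood-fill from (x=0, y=4):
  Distance 0: (x=0, y=4)
  Distance 1: (x=0, y=3), (x=0, y=5)
  Distance 2: (x=0, y=2), (x=1, y=3), (x=1, y=5)
  Distance 3: (x=0, y=1), (x=1, y=6)
  Distance 4: (x=0, y=0), (x=1, y=1)
  Distance 5: (x=1, y=0)
  Distance 6: (x=2, y=0)
Total reachable: 12 (grid has 15 open cells total)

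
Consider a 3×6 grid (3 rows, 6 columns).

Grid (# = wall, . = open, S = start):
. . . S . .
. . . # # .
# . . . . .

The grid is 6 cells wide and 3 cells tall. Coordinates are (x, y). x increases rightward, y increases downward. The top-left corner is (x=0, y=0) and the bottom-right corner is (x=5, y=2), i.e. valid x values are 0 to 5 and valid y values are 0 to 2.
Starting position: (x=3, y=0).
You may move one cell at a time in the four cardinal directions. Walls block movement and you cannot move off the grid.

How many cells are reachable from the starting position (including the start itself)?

BFS flood-fill from (x=3, y=0):
  Distance 0: (x=3, y=0)
  Distance 1: (x=2, y=0), (x=4, y=0)
  Distance 2: (x=1, y=0), (x=5, y=0), (x=2, y=1)
  Distance 3: (x=0, y=0), (x=1, y=1), (x=5, y=1), (x=2, y=2)
  Distance 4: (x=0, y=1), (x=1, y=2), (x=3, y=2), (x=5, y=2)
  Distance 5: (x=4, y=2)
Total reachable: 15 (grid has 15 open cells total)

Answer: Reachable cells: 15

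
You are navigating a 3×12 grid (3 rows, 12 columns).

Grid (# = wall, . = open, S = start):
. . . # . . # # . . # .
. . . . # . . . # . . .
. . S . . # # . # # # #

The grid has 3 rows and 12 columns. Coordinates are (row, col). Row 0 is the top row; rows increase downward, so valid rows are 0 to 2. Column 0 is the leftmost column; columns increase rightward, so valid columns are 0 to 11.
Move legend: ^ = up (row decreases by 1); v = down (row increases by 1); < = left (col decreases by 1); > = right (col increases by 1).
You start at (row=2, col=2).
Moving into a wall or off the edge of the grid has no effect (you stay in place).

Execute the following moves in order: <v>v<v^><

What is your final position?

Start: (row=2, col=2)
  < (left): (row=2, col=2) -> (row=2, col=1)
  v (down): blocked, stay at (row=2, col=1)
  > (right): (row=2, col=1) -> (row=2, col=2)
  v (down): blocked, stay at (row=2, col=2)
  < (left): (row=2, col=2) -> (row=2, col=1)
  v (down): blocked, stay at (row=2, col=1)
  ^ (up): (row=2, col=1) -> (row=1, col=1)
  > (right): (row=1, col=1) -> (row=1, col=2)
  < (left): (row=1, col=2) -> (row=1, col=1)
Final: (row=1, col=1)

Answer: Final position: (row=1, col=1)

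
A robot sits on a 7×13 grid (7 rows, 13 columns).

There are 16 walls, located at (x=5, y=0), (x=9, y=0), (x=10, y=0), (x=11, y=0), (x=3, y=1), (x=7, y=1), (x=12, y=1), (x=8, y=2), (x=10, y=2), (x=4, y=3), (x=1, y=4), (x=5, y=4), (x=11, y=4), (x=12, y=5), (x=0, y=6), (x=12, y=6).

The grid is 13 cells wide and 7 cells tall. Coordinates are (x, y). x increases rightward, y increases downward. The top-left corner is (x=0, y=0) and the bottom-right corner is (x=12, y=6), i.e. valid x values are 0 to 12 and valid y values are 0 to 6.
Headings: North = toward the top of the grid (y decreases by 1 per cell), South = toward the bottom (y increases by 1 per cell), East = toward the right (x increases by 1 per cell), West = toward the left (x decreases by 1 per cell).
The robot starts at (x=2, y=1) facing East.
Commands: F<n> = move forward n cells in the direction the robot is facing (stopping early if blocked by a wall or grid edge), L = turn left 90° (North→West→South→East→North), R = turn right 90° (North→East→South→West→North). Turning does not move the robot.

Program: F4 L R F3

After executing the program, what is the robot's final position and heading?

Answer: Final position: (x=2, y=1), facing East

Derivation:
Start: (x=2, y=1), facing East
  F4: move forward 0/4 (blocked), now at (x=2, y=1)
  L: turn left, now facing North
  R: turn right, now facing East
  F3: move forward 0/3 (blocked), now at (x=2, y=1)
Final: (x=2, y=1), facing East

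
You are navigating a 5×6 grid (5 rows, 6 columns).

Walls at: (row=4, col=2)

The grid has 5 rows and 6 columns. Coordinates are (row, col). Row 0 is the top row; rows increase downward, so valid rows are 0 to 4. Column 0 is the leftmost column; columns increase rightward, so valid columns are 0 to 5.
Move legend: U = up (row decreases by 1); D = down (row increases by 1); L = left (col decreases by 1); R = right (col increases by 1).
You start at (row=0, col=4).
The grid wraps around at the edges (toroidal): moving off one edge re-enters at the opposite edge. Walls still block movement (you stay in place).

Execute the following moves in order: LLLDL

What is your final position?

Start: (row=0, col=4)
  L (left): (row=0, col=4) -> (row=0, col=3)
  L (left): (row=0, col=3) -> (row=0, col=2)
  L (left): (row=0, col=2) -> (row=0, col=1)
  D (down): (row=0, col=1) -> (row=1, col=1)
  L (left): (row=1, col=1) -> (row=1, col=0)
Final: (row=1, col=0)

Answer: Final position: (row=1, col=0)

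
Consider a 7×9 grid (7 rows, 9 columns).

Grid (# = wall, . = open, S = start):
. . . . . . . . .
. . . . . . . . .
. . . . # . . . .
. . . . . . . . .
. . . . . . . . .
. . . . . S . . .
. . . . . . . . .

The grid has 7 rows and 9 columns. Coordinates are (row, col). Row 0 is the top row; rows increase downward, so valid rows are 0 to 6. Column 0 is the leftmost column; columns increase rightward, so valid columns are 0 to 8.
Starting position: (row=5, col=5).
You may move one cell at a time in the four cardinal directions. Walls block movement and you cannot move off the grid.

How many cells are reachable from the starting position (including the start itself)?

BFS flood-fill from (row=5, col=5):
  Distance 0: (row=5, col=5)
  Distance 1: (row=4, col=5), (row=5, col=4), (row=5, col=6), (row=6, col=5)
  Distance 2: (row=3, col=5), (row=4, col=4), (row=4, col=6), (row=5, col=3), (row=5, col=7), (row=6, col=4), (row=6, col=6)
  Distance 3: (row=2, col=5), (row=3, col=4), (row=3, col=6), (row=4, col=3), (row=4, col=7), (row=5, col=2), (row=5, col=8), (row=6, col=3), (row=6, col=7)
  Distance 4: (row=1, col=5), (row=2, col=6), (row=3, col=3), (row=3, col=7), (row=4, col=2), (row=4, col=8), (row=5, col=1), (row=6, col=2), (row=6, col=8)
  Distance 5: (row=0, col=5), (row=1, col=4), (row=1, col=6), (row=2, col=3), (row=2, col=7), (row=3, col=2), (row=3, col=8), (row=4, col=1), (row=5, col=0), (row=6, col=1)
  Distance 6: (row=0, col=4), (row=0, col=6), (row=1, col=3), (row=1, col=7), (row=2, col=2), (row=2, col=8), (row=3, col=1), (row=4, col=0), (row=6, col=0)
  Distance 7: (row=0, col=3), (row=0, col=7), (row=1, col=2), (row=1, col=8), (row=2, col=1), (row=3, col=0)
  Distance 8: (row=0, col=2), (row=0, col=8), (row=1, col=1), (row=2, col=0)
  Distance 9: (row=0, col=1), (row=1, col=0)
  Distance 10: (row=0, col=0)
Total reachable: 62 (grid has 62 open cells total)

Answer: Reachable cells: 62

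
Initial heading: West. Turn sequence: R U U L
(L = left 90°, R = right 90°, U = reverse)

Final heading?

Answer: Final heading: West

Derivation:
Start: West
  R (right (90° clockwise)) -> North
  U (U-turn (180°)) -> South
  U (U-turn (180°)) -> North
  L (left (90° counter-clockwise)) -> West
Final: West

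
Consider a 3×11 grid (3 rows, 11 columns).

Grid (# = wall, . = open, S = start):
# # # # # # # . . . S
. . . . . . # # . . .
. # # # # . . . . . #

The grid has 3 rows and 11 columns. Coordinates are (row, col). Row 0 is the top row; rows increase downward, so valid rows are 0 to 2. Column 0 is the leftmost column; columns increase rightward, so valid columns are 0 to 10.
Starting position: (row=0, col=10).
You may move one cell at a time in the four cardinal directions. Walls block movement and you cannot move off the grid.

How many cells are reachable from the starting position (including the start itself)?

BFS flood-fill from (row=0, col=10):
  Distance 0: (row=0, col=10)
  Distance 1: (row=0, col=9), (row=1, col=10)
  Distance 2: (row=0, col=8), (row=1, col=9)
  Distance 3: (row=0, col=7), (row=1, col=8), (row=2, col=9)
  Distance 4: (row=2, col=8)
  Distance 5: (row=2, col=7)
  Distance 6: (row=2, col=6)
  Distance 7: (row=2, col=5)
  Distance 8: (row=1, col=5)
  Distance 9: (row=1, col=4)
  Distance 10: (row=1, col=3)
  Distance 11: (row=1, col=2)
  Distance 12: (row=1, col=1)
  Distance 13: (row=1, col=0)
  Distance 14: (row=2, col=0)
Total reachable: 19 (grid has 19 open cells total)

Answer: Reachable cells: 19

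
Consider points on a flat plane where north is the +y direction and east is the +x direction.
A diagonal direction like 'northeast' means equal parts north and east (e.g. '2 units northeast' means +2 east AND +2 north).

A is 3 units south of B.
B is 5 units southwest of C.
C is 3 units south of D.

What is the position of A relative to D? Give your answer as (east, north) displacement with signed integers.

Place D at the origin (east=0, north=0).
  C is 3 units south of D: delta (east=+0, north=-3); C at (east=0, north=-3).
  B is 5 units southwest of C: delta (east=-5, north=-5); B at (east=-5, north=-8).
  A is 3 units south of B: delta (east=+0, north=-3); A at (east=-5, north=-11).
Therefore A relative to D: (east=-5, north=-11).

Answer: A is at (east=-5, north=-11) relative to D.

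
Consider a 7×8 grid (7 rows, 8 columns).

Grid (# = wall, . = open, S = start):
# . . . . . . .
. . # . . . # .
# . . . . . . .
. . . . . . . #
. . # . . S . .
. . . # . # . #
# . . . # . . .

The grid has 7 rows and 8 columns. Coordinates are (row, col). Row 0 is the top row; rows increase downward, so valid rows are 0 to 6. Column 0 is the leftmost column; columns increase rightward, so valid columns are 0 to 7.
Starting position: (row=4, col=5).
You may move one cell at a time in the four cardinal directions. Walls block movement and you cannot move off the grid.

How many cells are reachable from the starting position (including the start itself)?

Answer: Reachable cells: 45

Derivation:
BFS flood-fill from (row=4, col=5):
  Distance 0: (row=4, col=5)
  Distance 1: (row=3, col=5), (row=4, col=4), (row=4, col=6)
  Distance 2: (row=2, col=5), (row=3, col=4), (row=3, col=6), (row=4, col=3), (row=4, col=7), (row=5, col=4), (row=5, col=6)
  Distance 3: (row=1, col=5), (row=2, col=4), (row=2, col=6), (row=3, col=3), (row=6, col=6)
  Distance 4: (row=0, col=5), (row=1, col=4), (row=2, col=3), (row=2, col=7), (row=3, col=2), (row=6, col=5), (row=6, col=7)
  Distance 5: (row=0, col=4), (row=0, col=6), (row=1, col=3), (row=1, col=7), (row=2, col=2), (row=3, col=1)
  Distance 6: (row=0, col=3), (row=0, col=7), (row=2, col=1), (row=3, col=0), (row=4, col=1)
  Distance 7: (row=0, col=2), (row=1, col=1), (row=4, col=0), (row=5, col=1)
  Distance 8: (row=0, col=1), (row=1, col=0), (row=5, col=0), (row=5, col=2), (row=6, col=1)
  Distance 9: (row=6, col=2)
  Distance 10: (row=6, col=3)
Total reachable: 45 (grid has 45 open cells total)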